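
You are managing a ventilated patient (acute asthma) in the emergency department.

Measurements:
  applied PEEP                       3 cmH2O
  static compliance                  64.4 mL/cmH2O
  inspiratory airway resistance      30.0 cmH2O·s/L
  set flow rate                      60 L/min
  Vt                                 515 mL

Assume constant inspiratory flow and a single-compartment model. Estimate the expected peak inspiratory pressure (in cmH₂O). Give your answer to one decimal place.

41.0

Flow: 60 L/min ÷ 60 = 1 L/s.
Equation of motion (constant flow): PIP = Vt/C + R·V̇ + PEEP.
PIP = 515/64.4 + 30.0×1 + 3 = 7.997 + 30.0 + 3 = 40.997 cmH2O.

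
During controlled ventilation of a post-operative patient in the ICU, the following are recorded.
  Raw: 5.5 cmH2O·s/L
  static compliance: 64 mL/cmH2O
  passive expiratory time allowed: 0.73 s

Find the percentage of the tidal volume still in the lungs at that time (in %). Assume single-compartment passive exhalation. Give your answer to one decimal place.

τ = R × C = 5.5 × 64 mL/cmH2O = 5.5 × 0.064 L/cmH2O = 0.352 s.
Passive exhalation: V(t)/V₀ = e^(−t/τ) = e^(−0.73/0.352) = 0.1257.
Fraction remaining = 0.1257 → 12.57%.

12.6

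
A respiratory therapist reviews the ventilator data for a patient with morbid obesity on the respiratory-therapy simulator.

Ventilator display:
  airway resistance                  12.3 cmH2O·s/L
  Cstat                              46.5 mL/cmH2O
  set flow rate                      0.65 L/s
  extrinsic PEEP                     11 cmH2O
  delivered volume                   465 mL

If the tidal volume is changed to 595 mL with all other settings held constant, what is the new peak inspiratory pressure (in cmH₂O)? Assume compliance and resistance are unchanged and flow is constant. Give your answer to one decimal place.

31.8

PIP = Vt/C + R·V̇ + PEEP (constant-flow equation of motion).
Only the elastic term changes: ΔPIP = ΔVt / C = (595 − 465) / 46.5 = 2.796 cmH2O.
Original PIP = 465/46.5 + 12.3×0.65 + 11 = 28.995 cmH2O; new PIP = 28.995 + (2.796) = 31.791 cmH2O.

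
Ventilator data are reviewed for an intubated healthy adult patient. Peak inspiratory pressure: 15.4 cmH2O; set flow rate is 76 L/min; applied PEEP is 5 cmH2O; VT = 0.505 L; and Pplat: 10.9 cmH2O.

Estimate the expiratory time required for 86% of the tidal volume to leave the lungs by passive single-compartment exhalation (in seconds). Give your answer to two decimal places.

0.60

Flow: 76 L/min ÷ 60 = 1.2667 L/s.
R = (PIP − Pplat)/V̇ = (15.4 − 10.9) / 1.2667 = 4.5/1.2667 = 3.553 cmH2O·s/L.
C = Vt/(Pplat − PEEP) = 505.0 / (10.9 − 5) = 505.0/5.9 = 85.593 mL/cmH2O.
τ = R × C = 3.553 × 0.08559 L/cmH2O = 0.3041 s.
t = −τ·ln(1 − 0.86) = −0.3041·ln(0.14) = 0.5979 s.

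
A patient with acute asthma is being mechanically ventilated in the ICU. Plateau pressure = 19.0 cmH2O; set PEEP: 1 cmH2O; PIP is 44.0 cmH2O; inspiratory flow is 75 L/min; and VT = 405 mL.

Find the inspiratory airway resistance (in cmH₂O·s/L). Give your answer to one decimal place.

Flow: 75 L/min ÷ 60 = 1.25 L/s.
Raw = (PIP − Pplat) / flow = (44.0 − 19.0) / 1.25 = 25.0 / 1.25 = 20.0 cmH2O·s/L.

20.0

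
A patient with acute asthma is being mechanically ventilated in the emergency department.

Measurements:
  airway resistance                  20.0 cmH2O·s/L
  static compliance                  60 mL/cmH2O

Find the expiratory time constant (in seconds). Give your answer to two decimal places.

1.20

τ = R × C = 20.0 × 60 mL/cmH2O = 20.0 × 0.060 L/cmH2O = 1.2 s.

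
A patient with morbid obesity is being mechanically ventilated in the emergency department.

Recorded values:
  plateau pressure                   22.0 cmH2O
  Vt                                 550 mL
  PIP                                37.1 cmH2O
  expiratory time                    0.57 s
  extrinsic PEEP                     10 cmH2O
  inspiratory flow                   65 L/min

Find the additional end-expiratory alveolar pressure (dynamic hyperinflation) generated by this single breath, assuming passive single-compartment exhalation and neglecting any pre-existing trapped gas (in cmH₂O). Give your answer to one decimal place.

Flow: 65 L/min ÷ 60 = 1.0833 L/s.
R = (PIP − Pplat)/V̇ = (37.1 − 22.0) / 1.0833 = 15.1/1.0833 = 13.939 cmH2O·s/L.
C = Vt/(Pplat − PEEP) = 550.0 / (22.0 − 10) = 550.0/12.0 = 45.833 mL/cmH2O.
τ = R × C = 13.939 × 0.04583 L/cmH2O = 0.6388 s.
Fraction remaining = e^(−Te/τ) = e^(−0.57/0.6388) = 0.4097; trapped volume = 550.0 × 0.4097 = 225.34 mL.
Additional alveolar pressure from trapping ≈ V_trapped / C = 225.34 / 45.833 = 4.917 cmH2O.

4.9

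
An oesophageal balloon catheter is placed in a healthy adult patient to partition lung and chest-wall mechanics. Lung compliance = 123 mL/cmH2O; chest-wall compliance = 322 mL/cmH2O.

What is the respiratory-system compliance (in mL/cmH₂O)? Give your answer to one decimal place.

89.0

Lung and chest wall are elastances in series: 1/Crs = 1/CL + 1/Ccw.
1/Crs = 1/123 + 1/322 = 0.01124.
Crs = 88.968 mL/cmH2O.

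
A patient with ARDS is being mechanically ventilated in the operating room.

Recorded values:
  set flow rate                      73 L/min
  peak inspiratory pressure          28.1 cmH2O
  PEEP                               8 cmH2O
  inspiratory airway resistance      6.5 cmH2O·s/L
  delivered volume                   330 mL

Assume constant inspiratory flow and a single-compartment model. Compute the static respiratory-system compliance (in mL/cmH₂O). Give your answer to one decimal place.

Flow: 73 L/min ÷ 60 = 1.2167 L/s.
Equation of motion (constant flow): PIP = Vt/C + R·V̇ + PEEP.
Vt/C = PIP − R·V̇ − PEEP = 28.1 − 6.5×1.2167 − 8 = 28.1 − 7.909 − 8 = 12.191 cmH2O.
C = Vt / 12.191 = 330 / 12.191 = 27.069 mL/cmH2O.

27.1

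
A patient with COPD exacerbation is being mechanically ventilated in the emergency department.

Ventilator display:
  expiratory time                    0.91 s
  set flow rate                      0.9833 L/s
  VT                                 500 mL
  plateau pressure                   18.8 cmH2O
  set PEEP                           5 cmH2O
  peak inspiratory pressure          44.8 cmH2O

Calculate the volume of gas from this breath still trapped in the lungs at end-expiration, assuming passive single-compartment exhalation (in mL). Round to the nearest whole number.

193

R = (PIP − Pplat)/V̇ = (44.8 − 18.8) / 0.9833 = 26.0/0.9833 = 26.442 cmH2O·s/L.
C = Vt/(Pplat − PEEP) = 500.0 / (18.8 − 5) = 500.0/13.8 = 36.232 mL/cmH2O.
τ = R × C = 26.442 × 0.03623 L/cmH2O = 0.958 s.
Fraction remaining = e^(−Te/τ) = e^(−0.91/0.958) = 0.3868.
Trapped volume = 500.0 × 0.3868 = 193.4 mL.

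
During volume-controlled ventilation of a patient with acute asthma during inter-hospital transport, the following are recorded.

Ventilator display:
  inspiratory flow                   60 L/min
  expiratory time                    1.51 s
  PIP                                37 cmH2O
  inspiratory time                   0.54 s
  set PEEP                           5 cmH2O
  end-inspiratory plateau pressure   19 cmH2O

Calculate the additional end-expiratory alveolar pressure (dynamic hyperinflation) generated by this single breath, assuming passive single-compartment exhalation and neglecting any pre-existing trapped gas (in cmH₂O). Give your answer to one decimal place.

1.6

Flow: 60 L/min ÷ 60 = 1 L/s.
Vt = flow × Ti = 1 L/s × 0.54 s × 1000 mL/L = 540.0 mL.
R = (PIP − Pplat)/V̇ = (37 − 19) / 1 = 18.0/1 = 18.0 cmH2O·s/L.
C = Vt/(Pplat − PEEP) = 540.0 / (19 − 5) = 540.0/14.0 = 38.571 mL/cmH2O.
τ = R × C = 18.0 × 0.03857 L/cmH2O = 0.6943 s.
Fraction remaining = e^(−Te/τ) = e^(−1.51/0.6943) = 0.1136; trapped volume = 540.0 × 0.1136 = 61.344 mL.
Additional alveolar pressure from trapping ≈ V_trapped / C = 61.344 / 38.571 = 1.59 cmH2O.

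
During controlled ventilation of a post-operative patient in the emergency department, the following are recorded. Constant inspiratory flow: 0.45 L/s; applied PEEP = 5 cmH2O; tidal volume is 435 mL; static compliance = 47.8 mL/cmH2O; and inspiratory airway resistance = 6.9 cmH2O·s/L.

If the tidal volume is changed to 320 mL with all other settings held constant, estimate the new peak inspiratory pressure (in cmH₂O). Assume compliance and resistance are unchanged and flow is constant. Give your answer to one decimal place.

PIP = Vt/C + R·V̇ + PEEP (constant-flow equation of motion).
Only the elastic term changes: ΔPIP = ΔVt / C = (320 − 435) / 47.8 = -2.406 cmH2O.
Original PIP = 435/47.8 + 6.9×0.45 + 5 = 17.205 cmH2O; new PIP = 17.205 + (-2.406) = 14.799 cmH2O.

14.8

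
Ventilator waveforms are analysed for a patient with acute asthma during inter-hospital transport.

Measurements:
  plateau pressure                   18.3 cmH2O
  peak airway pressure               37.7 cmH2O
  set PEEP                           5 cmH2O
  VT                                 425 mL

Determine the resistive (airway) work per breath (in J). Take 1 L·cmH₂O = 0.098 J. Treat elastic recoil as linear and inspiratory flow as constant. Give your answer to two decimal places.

0.81

With constant inspiratory flow the resistive pressure is constant at PIP − Pplat = 37.7 − 18.3 = 19.4 cmH2O, so resistive work = 19.4 × 0.425 = 8.245 L·cmH2O.
× 0.098 J/(L·cmH2O) → 0.808 J.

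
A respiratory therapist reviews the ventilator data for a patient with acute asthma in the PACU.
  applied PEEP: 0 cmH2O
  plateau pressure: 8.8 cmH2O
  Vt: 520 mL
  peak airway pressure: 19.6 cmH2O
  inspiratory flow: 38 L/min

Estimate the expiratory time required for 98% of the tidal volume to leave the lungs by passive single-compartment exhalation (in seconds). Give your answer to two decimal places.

3.94

Flow: 38 L/min ÷ 60 = 0.6333 L/s.
R = (PIP − Pplat)/V̇ = (19.6 − 8.8) / 0.6333 = 10.8/0.6333 = 17.054 cmH2O·s/L.
C = Vt/(Pplat − PEEP) = 520.0 / (8.8 − 0) = 520.0/8.8 = 59.091 mL/cmH2O.
τ = R × C = 17.054 × 0.05909 L/cmH2O = 1.008 s.
t = −τ·ln(1 − 0.98) = −1.008·ln(0.02) = 3.943 s.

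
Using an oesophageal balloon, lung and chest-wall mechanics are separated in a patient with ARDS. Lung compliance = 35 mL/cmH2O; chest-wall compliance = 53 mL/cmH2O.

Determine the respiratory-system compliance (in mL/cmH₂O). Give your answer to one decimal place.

Lung and chest wall are elastances in series: 1/Crs = 1/CL + 1/Ccw.
1/Crs = 1/35 + 1/53 = 0.04744.
Crs = 21.079 mL/cmH2O.

21.1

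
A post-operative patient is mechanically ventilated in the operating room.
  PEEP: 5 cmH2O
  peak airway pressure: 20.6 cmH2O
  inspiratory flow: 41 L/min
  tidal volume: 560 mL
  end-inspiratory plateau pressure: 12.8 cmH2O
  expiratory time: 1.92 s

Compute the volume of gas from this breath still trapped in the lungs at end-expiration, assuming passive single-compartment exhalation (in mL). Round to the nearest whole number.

54

Flow: 41 L/min ÷ 60 = 0.6833 L/s.
R = (PIP − Pplat)/V̇ = (20.6 − 12.8) / 0.6833 = 7.8/0.6833 = 11.415 cmH2O·s/L.
C = Vt/(Pplat − PEEP) = 560.0 / (12.8 − 5) = 560.0/7.8 = 71.795 mL/cmH2O.
τ = R × C = 11.415 × 0.0718 L/cmH2O = 0.8196 s.
Fraction remaining = e^(−Te/τ) = e^(−1.92/0.8196) = 0.09608.
Trapped volume = 560.0 × 0.09608 = 53.805 mL.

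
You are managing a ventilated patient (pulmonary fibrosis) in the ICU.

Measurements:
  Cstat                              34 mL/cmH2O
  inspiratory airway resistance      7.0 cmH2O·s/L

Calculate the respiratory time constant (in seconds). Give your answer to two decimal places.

τ = R × C = 7.0 × 34 mL/cmH2O = 7.0 × 0.034 L/cmH2O = 0.238 s.

0.24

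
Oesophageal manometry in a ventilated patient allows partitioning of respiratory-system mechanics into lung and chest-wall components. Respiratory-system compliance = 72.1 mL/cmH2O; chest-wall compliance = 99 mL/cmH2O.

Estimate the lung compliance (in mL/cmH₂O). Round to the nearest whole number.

1/CL = 1/Crs − 1/Ccw.
1/CL = 1/72.1 − 1/99 = 0.003769.
CL = 265.32 mL/cmH2O.

265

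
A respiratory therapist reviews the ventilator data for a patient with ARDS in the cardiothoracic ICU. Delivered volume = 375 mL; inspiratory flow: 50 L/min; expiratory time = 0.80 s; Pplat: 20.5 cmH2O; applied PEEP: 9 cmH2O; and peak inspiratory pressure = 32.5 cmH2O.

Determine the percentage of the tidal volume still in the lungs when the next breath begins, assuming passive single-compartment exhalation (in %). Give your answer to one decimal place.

Flow: 50 L/min ÷ 60 = 0.8333 L/s.
R = (PIP − Pplat)/V̇ = (32.5 − 20.5) / 0.8333 = 12.0/0.8333 = 14.401 cmH2O·s/L.
C = Vt/(Pplat − PEEP) = 375.0 / (20.5 − 9) = 375.0/11.5 = 32.609 mL/cmH2O.
τ = R × C = 14.401 × 0.03261 L/cmH2O = 0.4696 s.
Fraction remaining at end-expiration = e^(−Te/τ) = e^(−0.80/0.4696) = 0.182 → 18.2%.

18.2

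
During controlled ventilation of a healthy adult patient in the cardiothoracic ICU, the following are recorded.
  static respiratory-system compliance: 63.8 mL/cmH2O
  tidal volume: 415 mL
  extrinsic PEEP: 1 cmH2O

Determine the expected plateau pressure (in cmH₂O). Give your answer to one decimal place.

7.5

Pplat = PEEP + Vt / Cstat = 1 + 415 / 63.8 = 1 + 6.505 = 7.505 cmH2O.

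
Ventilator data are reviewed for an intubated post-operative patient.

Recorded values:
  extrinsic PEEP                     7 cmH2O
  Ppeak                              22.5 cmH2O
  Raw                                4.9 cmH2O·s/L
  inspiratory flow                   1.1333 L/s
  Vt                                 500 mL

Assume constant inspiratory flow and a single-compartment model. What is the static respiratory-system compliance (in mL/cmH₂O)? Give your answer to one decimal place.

50.3

Equation of motion (constant flow): PIP = Vt/C + R·V̇ + PEEP.
Vt/C = PIP − R·V̇ − PEEP = 22.5 − 4.9×1.1333 − 7 = 22.5 − 5.553 − 7 = 9.947 cmH2O.
C = Vt / 9.947 = 500 / 9.947 = 50.266 mL/cmH2O.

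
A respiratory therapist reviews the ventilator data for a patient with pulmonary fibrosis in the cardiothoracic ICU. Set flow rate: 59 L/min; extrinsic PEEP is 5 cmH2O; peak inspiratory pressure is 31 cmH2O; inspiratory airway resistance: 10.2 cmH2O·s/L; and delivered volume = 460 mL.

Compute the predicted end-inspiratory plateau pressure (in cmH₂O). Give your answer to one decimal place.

Flow: 59 L/min ÷ 60 = 0.9833 L/s.
Pplat = PIP − Raw × flow = 31 − 10.2 × 0.9833 = 31 − 10.03 = 20.97 cmH2O.

21.0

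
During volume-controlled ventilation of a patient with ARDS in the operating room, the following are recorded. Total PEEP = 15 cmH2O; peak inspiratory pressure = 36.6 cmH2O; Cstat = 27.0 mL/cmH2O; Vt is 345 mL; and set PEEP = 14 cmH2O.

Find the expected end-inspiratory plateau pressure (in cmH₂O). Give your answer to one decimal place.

27.8

End-expiratory occlusion gives total PEEP = 15 cmH2O (intrinsic PEEP = 15 − 14 = 1). Use total PEEP for the elastic gradient.
Pplat = PEEPtotal + Vt / Cstat = 15 + 345 / 27.0 = 15 + 12.778 = 27.778 cmH2O.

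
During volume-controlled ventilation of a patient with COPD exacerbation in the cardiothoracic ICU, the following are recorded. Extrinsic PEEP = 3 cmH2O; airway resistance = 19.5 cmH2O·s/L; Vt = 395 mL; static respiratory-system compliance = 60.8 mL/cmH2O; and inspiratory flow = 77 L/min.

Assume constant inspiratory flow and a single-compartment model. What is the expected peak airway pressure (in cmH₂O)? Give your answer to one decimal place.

Flow: 77 L/min ÷ 60 = 1.2833 L/s.
Equation of motion (constant flow): PIP = Vt/C + R·V̇ + PEEP.
PIP = 395/60.8 + 19.5×1.2833 + 3 = 6.497 + 25.024 + 3 = 34.521 cmH2O.

34.5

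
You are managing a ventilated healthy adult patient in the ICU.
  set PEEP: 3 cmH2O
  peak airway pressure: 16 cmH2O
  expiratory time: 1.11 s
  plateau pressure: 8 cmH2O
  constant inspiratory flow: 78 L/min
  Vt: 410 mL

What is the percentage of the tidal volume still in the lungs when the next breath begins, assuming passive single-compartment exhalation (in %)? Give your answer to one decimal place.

11.1

Flow: 78 L/min ÷ 60 = 1.3 L/s.
R = (PIP − Pplat)/V̇ = (16 − 8) / 1.3 = 8.0/1.3 = 6.154 cmH2O·s/L.
C = Vt/(Pplat − PEEP) = 410.0 / (8 − 3) = 410.0/5.0 = 82.0 mL/cmH2O.
τ = R × C = 6.154 × 0.082 L/cmH2O = 0.5046 s.
Fraction remaining at end-expiration = e^(−Te/τ) = e^(−1.11/0.5046) = 0.1108 → 11.08%.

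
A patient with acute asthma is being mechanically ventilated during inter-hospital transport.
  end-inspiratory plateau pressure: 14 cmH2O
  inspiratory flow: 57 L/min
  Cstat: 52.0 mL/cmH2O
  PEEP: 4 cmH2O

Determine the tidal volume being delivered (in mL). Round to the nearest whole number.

520

Vt = Cstat × (Pplat − PEEP) = 52.0 × (14 − 4) = 52.0 × 10.0 = 520.0 mL.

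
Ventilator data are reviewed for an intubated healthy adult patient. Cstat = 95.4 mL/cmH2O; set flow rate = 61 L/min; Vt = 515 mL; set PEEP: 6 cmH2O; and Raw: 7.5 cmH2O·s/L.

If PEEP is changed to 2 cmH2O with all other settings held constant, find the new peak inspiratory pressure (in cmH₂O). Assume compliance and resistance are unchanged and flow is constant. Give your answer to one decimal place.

Flow: 61 L/min ÷ 60 = 1.0167 L/s.
PIP = Vt/C + R·V̇ + PEEP (constant-flow equation of motion).
Only the baseline term changes: ΔPIP = ΔPEEP = 2 − 6 = -4.0 cmH2O.
Original PIP = 515/95.4 + 7.5×1.0167 + 6 = 19.024 cmH2O; new PIP = 19.024 + (-4.0) = 15.024 cmH2O.

15.0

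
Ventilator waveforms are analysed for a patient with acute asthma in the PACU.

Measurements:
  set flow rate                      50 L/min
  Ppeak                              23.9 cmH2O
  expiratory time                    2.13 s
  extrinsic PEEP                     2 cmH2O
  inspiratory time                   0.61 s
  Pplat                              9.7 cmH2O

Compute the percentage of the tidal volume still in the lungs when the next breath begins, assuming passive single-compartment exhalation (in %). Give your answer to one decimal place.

Flow: 50 L/min ÷ 60 = 0.8333 L/s.
Vt = flow × Ti = 0.8333 L/s × 0.61 s × 1000 mL/L = 508.31 mL.
R = (PIP − Pplat)/V̇ = (23.9 − 9.7) / 0.8333 = 14.2/0.8333 = 17.041 cmH2O·s/L.
C = Vt/(Pplat − PEEP) = 508.31 / (9.7 − 2) = 508.31/7.7 = 66.014 mL/cmH2O.
τ = R × C = 17.041 × 0.06601 L/cmH2O = 1.125 s.
Fraction remaining at end-expiration = e^(−Te/τ) = e^(−2.13/1.125) = 0.1506 → 15.06%.

15.1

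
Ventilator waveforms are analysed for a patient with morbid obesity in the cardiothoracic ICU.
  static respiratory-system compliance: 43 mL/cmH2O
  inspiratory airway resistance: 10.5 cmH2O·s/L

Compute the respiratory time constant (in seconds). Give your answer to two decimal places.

0.45

τ = R × C = 10.5 × 43 mL/cmH2O = 10.5 × 0.043 L/cmH2O = 0.4515 s.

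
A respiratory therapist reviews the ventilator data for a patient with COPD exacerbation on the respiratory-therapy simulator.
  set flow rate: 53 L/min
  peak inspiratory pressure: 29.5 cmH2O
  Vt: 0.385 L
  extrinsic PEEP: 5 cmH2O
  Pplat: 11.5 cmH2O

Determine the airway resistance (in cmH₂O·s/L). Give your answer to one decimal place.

20.4

Flow: 53 L/min ÷ 60 = 0.8833 L/s.
Raw = (PIP − Pplat) / flow = (29.5 − 11.5) / 0.8833 = 18.0 / 0.8833 = 20.378 cmH2O·s/L.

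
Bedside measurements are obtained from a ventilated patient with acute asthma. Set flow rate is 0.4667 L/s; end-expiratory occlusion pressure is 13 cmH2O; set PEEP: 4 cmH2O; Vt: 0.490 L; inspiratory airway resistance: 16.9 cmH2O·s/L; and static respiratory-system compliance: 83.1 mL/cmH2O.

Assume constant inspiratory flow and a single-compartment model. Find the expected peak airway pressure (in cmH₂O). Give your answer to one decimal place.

26.8

Total PEEP = 13 cmH2O (set 4 + intrinsic 9); this is the baseline alveolar pressure.
Equation of motion (constant flow): PIP = Vt/C + R·V̇ + PEEP.
PIP = 490/83.1 + 16.9×0.4667 + 13 = 5.897 + 7.887 + 13 = 26.784 cmH2O.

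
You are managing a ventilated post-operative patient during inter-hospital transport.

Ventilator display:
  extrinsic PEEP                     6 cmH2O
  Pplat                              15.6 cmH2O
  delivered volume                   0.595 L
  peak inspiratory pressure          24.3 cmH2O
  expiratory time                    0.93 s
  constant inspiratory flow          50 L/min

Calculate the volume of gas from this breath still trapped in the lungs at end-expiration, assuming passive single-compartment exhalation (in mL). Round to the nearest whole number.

Flow: 50 L/min ÷ 60 = 0.8333 L/s.
R = (PIP − Pplat)/V̇ = (24.3 − 15.6) / 0.8333 = 8.7/0.8333 = 10.44 cmH2O·s/L.
C = Vt/(Pplat − PEEP) = 595.0 / (15.6 − 6) = 595.0/9.6 = 61.979 mL/cmH2O.
τ = R × C = 10.44 × 0.06198 L/cmH2O = 0.6471 s.
Fraction remaining = e^(−Te/τ) = e^(−0.93/0.6471) = 0.2376.
Trapped volume = 595.0 × 0.2376 = 141.37 mL.

141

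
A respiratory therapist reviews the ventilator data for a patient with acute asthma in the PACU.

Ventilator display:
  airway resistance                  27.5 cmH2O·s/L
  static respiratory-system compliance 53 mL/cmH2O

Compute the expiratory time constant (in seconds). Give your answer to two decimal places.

1.46

τ = R × C = 27.5 × 53 mL/cmH2O = 27.5 × 0.053 L/cmH2O = 1.458 s.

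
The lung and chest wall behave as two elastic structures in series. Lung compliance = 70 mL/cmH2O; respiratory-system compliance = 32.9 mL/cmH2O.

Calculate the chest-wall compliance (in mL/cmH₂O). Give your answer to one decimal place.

1/Ccw = 1/Crs − 1/CL.
1/Ccw = 1/32.9 − 1/70 = 0.01611.
Ccw = 62.073 mL/cmH2O.

62.1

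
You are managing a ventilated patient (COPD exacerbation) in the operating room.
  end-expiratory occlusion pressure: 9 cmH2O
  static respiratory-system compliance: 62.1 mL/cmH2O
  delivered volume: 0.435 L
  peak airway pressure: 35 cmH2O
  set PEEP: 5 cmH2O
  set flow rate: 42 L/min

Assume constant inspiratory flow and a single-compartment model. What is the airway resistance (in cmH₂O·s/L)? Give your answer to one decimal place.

Flow: 42 L/min ÷ 60 = 0.7 L/s.
Total PEEP = 9 cmH2O (set 5 + intrinsic 4); this is the baseline alveolar pressure.
Equation of motion (constant flow): PIP = Vt/C + R·V̇ + PEEP.
R·V̇ = PIP − Vt/C − PEEP = 35 − 435/62.1 − 9 = 35 − 7.005 − 9 = 18.995 cmH2O.
R = 18.995 / 0.7 = 27.136 cmH2O·s/L.

27.1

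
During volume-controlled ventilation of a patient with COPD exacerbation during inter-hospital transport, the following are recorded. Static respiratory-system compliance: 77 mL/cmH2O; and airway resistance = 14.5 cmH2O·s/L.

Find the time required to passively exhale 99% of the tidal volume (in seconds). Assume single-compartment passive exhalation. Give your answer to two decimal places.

τ = R × C = 14.5 × 77 mL/cmH2O = 14.5 × 0.077 L/cmH2O = 1.117 s.
Exhaled fraction f = 1 − e^(−t/τ) → t = −τ·ln(1 − f) = −1.117·ln(0.01) = 5.144 s.

5.14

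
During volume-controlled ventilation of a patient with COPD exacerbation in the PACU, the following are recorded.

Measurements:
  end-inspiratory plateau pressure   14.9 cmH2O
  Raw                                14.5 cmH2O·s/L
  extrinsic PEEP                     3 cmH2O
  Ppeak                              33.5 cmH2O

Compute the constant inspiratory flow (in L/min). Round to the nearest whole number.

77

flow = (PIP − Pplat) / Raw = (33.5 − 14.9) / 14.5 = 1.283 L/s × 60 = 76.98 L/min.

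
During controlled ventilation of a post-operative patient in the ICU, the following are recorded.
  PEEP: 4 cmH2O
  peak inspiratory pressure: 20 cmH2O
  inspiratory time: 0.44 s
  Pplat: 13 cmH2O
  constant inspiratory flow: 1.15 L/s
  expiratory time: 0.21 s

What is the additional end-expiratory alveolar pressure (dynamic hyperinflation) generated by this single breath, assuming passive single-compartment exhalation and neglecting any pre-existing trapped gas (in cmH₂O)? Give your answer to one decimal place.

4.9

Vt = flow × Ti = 1.15 L/s × 0.44 s × 1000 mL/L = 506.0 mL.
R = (PIP − Pplat)/V̇ = (20 − 13) / 1.15 = 7.0/1.15 = 6.087 cmH2O·s/L.
C = Vt/(Pplat − PEEP) = 506.0 / (13 − 4) = 506.0/9.0 = 56.222 mL/cmH2O.
τ = R × C = 6.087 × 0.05622 L/cmH2O = 0.3422 s.
Fraction remaining = e^(−Te/τ) = e^(−0.21/0.3422) = 0.5414; trapped volume = 506.0 × 0.5414 = 273.95 mL.
Additional alveolar pressure from trapping ≈ V_trapped / C = 273.95 / 56.222 = 4.873 cmH2O.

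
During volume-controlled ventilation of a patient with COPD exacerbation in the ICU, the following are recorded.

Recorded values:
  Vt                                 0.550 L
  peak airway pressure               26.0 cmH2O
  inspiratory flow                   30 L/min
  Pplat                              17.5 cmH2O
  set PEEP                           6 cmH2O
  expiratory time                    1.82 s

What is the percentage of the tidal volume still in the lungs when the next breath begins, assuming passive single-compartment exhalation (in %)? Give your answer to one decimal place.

10.7

Flow: 30 L/min ÷ 60 = 0.5 L/s.
R = (PIP − Pplat)/V̇ = (26.0 − 17.5) / 0.5 = 8.5/0.5 = 17.0 cmH2O·s/L.
C = Vt/(Pplat − PEEP) = 550.0 / (17.5 − 6) = 550.0/11.5 = 47.826 mL/cmH2O.
τ = R × C = 17.0 × 0.04783 L/cmH2O = 0.8131 s.
Fraction remaining at end-expiration = e^(−Te/τ) = e^(−1.82/0.8131) = 0.1066 → 10.66%.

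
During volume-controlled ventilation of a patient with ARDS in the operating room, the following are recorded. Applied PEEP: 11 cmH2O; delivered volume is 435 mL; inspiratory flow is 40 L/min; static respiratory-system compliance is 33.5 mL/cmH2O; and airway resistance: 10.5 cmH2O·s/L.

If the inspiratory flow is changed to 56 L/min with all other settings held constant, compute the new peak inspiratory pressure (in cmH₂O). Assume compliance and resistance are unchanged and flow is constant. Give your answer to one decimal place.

Flow: 40 L/min ÷ 60 = 0.6667 L/s.
New flow: 56 L/min ÷ 60 = 0.9333 L/s.
PIP = Vt/C + R·V̇ + PEEP (constant-flow equation of motion).
Only the resistive term changes: ΔPIP = R × ΔV̇ = 10.5 × (0.9333 − 0.6667) = 10.5 × 0.2666 = 2.799 cmH2O.
Original PIP = 435/33.5 + 10.5×0.6667 + 11 = 30.985 cmH2O; new PIP = 30.985 + (2.799) = 33.784 cmH2O.

33.8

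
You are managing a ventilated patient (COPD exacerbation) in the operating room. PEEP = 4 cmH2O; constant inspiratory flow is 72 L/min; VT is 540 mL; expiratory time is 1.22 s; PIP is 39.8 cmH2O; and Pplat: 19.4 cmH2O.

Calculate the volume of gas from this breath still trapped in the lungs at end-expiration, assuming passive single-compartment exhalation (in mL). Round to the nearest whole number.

70

Flow: 72 L/min ÷ 60 = 1.2 L/s.
R = (PIP − Pplat)/V̇ = (39.8 − 19.4) / 1.2 = 20.4/1.2 = 17.0 cmH2O·s/L.
C = Vt/(Pplat − PEEP) = 540.0 / (19.4 − 4) = 540.0/15.4 = 35.065 mL/cmH2O.
τ = R × C = 17.0 × 0.03507 L/cmH2O = 0.5962 s.
Fraction remaining = e^(−Te/τ) = e^(−1.22/0.5962) = 0.1292.
Trapped volume = 540.0 × 0.1292 = 69.768 mL.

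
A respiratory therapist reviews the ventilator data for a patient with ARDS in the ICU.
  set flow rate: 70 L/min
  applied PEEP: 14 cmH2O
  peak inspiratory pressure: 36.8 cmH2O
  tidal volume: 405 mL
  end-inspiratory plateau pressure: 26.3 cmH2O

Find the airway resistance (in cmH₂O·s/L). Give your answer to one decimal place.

Flow: 70 L/min ÷ 60 = 1.1667 L/s.
Raw = (PIP − Pplat) / flow = (36.8 − 26.3) / 1.1667 = 10.5 / 1.1667 = 9.0 cmH2O·s/L.

9.0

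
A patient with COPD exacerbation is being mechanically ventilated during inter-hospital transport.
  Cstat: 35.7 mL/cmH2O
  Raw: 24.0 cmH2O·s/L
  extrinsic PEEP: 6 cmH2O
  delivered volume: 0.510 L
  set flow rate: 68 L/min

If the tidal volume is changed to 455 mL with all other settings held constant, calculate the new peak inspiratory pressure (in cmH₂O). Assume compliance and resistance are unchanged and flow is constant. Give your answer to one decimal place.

Flow: 68 L/min ÷ 60 = 1.1333 L/s.
PIP = Vt/C + R·V̇ + PEEP (constant-flow equation of motion).
Only the elastic term changes: ΔPIP = ΔVt / C = (455 − 510) / 35.7 = -1.541 cmH2O.
Original PIP = 510/35.7 + 24.0×1.1333 + 6 = 47.485 cmH2O; new PIP = 47.485 + (-1.541) = 45.944 cmH2O.

45.9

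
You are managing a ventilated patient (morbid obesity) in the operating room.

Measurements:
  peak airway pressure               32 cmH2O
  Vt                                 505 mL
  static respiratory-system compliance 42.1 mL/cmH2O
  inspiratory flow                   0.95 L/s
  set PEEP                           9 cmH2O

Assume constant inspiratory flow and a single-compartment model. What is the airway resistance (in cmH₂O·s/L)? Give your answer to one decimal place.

11.6

Equation of motion (constant flow): PIP = Vt/C + R·V̇ + PEEP.
R·V̇ = PIP − Vt/C − PEEP = 32 − 505/42.1 − 9 = 32 − 11.995 − 9 = 11.005 cmH2O.
R = 11.005 / 0.95 = 11.584 cmH2O·s/L.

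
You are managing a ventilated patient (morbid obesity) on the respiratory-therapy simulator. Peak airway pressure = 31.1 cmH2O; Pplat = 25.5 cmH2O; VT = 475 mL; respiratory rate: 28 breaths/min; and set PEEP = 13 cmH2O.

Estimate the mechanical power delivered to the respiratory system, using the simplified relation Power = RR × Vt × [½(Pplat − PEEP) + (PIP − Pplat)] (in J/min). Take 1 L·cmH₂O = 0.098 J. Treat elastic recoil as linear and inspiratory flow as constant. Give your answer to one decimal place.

Per-breath work = Vt × [½(Pplat−PEEP) + (PIP−Pplat)] = 0.475 × [0.5×12.5 + 5.6] = 0.475 × 11.85 = 5.629 L·cmH2O.
Power = 28 × 5.629 = 157.61 L·cmH2O/min.
× 0.098 J/(L·cmH2O) → 15.446 J/min.

15.4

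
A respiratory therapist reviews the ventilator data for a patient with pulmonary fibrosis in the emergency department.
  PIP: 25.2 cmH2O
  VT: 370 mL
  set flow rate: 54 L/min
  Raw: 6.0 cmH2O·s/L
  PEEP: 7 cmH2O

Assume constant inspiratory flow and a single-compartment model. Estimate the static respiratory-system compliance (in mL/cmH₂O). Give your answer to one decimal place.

28.9

Flow: 54 L/min ÷ 60 = 0.9 L/s.
Equation of motion (constant flow): PIP = Vt/C + R·V̇ + PEEP.
Vt/C = PIP − R·V̇ − PEEP = 25.2 − 6.0×0.9 − 7 = 25.2 − 5.4 − 7 = 12.8 cmH2O.
C = Vt / 12.8 = 370 / 12.8 = 28.906 mL/cmH2O.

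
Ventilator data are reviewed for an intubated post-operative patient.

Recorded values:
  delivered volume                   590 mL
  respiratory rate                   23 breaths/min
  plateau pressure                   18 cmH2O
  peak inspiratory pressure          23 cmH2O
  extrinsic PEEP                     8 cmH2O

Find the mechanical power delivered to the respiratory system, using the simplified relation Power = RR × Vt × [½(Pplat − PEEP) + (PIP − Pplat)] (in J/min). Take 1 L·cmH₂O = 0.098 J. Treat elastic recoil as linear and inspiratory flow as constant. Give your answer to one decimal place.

13.3

Per-breath work = Vt × [½(Pplat−PEEP) + (PIP−Pplat)] = 0.590 × [0.5×10.0 + 5.0] = 0.590 × 10.0 = 5.9 L·cmH2O.
Power = 23 × 5.9 = 135.7 L·cmH2O/min.
× 0.098 J/(L·cmH2O) → 13.299 J/min.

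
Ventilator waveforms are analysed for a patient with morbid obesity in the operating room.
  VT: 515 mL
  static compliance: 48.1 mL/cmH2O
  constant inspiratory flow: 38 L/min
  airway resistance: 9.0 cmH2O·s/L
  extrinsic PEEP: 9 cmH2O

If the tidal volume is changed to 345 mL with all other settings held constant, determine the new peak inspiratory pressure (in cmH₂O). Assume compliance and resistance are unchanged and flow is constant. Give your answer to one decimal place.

Flow: 38 L/min ÷ 60 = 0.6333 L/s.
PIP = Vt/C + R·V̇ + PEEP (constant-flow equation of motion).
Only the elastic term changes: ΔPIP = ΔVt / C = (345 − 515) / 48.1 = -3.534 cmH2O.
Original PIP = 515/48.1 + 9.0×0.6333 + 9 = 25.407 cmH2O; new PIP = 25.407 + (-3.534) = 21.873 cmH2O.

21.9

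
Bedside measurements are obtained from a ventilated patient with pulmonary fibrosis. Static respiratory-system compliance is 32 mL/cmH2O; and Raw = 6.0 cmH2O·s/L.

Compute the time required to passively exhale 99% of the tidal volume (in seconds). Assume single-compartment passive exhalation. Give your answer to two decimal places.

0.88

τ = R × C = 6.0 × 32 mL/cmH2O = 6.0 × 0.032 L/cmH2O = 0.192 s.
Exhaled fraction f = 1 − e^(−t/τ) → t = −τ·ln(1 − f) = −0.192·ln(0.01) = 0.8842 s.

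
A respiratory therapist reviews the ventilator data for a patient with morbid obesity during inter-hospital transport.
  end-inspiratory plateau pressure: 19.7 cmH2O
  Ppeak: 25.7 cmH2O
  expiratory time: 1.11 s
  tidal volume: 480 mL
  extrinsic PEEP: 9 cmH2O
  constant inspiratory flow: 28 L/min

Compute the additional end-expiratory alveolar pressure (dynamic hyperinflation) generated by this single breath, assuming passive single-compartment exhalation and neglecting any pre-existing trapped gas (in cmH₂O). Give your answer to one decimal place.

1.6

Flow: 28 L/min ÷ 60 = 0.4667 L/s.
R = (PIP − Pplat)/V̇ = (25.7 − 19.7) / 0.4667 = 6.0/0.4667 = 12.856 cmH2O·s/L.
C = Vt/(Pplat − PEEP) = 480.0 / (19.7 − 9) = 480.0/10.7 = 44.86 mL/cmH2O.
τ = R × C = 12.856 × 0.04486 L/cmH2O = 0.5767 s.
Fraction remaining = e^(−Te/τ) = e^(−1.11/0.5767) = 0.1459; trapped volume = 480.0 × 0.1459 = 70.032 mL.
Additional alveolar pressure from trapping ≈ V_trapped / C = 70.032 / 44.86 = 1.561 cmH2O.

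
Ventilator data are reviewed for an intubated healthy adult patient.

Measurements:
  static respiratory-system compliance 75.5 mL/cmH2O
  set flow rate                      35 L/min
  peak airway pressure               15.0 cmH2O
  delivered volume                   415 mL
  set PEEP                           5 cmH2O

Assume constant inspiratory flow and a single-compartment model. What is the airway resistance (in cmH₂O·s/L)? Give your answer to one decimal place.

Flow: 35 L/min ÷ 60 = 0.5833 L/s.
Equation of motion (constant flow): PIP = Vt/C + R·V̇ + PEEP.
R·V̇ = PIP − Vt/C − PEEP = 15.0 − 415/75.5 − 5 = 15.0 − 5.497 − 5 = 4.503 cmH2O.
R = 4.503 / 0.5833 = 7.72 cmH2O·s/L.

7.7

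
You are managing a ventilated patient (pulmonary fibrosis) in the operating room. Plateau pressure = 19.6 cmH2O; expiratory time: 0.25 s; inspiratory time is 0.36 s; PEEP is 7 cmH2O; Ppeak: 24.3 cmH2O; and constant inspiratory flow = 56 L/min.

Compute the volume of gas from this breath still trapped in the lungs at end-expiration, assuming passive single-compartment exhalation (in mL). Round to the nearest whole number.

52

Flow: 56 L/min ÷ 60 = 0.9333 L/s.
Vt = flow × Ti = 0.9333 L/s × 0.36 s × 1000 mL/L = 335.99 mL.
R = (PIP − Pplat)/V̇ = (24.3 − 19.6) / 0.9333 = 4.7/0.9333 = 5.036 cmH2O·s/L.
C = Vt/(Pplat − PEEP) = 335.99 / (19.6 − 7) = 335.99/12.6 = 26.666 mL/cmH2O.
τ = R × C = 5.036 × 0.02667 L/cmH2O = 0.1343 s.
Fraction remaining = e^(−Te/τ) = e^(−0.25/0.1343) = 0.1554.
Trapped volume = 335.99 × 0.1554 = 52.213 mL.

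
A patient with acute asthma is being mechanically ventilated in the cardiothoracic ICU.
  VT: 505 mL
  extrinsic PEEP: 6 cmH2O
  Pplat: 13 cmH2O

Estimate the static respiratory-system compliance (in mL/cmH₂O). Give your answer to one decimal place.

Cstat = Vt / (Pplat − PEEP) = 505 / (13 − 6) = 505 / 7.0 = 72.143 mL/cmH2O.

72.1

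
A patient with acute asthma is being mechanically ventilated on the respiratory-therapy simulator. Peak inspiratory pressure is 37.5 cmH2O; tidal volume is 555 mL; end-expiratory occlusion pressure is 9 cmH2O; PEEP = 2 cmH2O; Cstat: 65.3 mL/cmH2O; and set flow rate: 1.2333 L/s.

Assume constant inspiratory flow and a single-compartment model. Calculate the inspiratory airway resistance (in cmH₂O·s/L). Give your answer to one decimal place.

Total PEEP = 9 cmH2O (set 2 + intrinsic 7); this is the baseline alveolar pressure.
Equation of motion (constant flow): PIP = Vt/C + R·V̇ + PEEP.
R·V̇ = PIP − Vt/C − PEEP = 37.5 − 555/65.3 − 9 = 37.5 − 8.499 − 9 = 20.001 cmH2O.
R = 20.001 / 1.2333 = 16.217 cmH2O·s/L.

16.2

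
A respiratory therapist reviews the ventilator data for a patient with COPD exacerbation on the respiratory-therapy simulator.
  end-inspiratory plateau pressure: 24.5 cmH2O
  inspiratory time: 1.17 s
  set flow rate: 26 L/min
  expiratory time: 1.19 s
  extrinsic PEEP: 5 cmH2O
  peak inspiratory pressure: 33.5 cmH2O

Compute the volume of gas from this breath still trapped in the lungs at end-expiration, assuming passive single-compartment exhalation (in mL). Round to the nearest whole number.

56

Flow: 26 L/min ÷ 60 = 0.4333 L/s.
Vt = flow × Ti = 0.4333 L/s × 1.17 s × 1000 mL/L = 506.96 mL.
R = (PIP − Pplat)/V̇ = (33.5 − 24.5) / 0.4333 = 9.0/0.4333 = 20.771 cmH2O·s/L.
C = Vt/(Pplat − PEEP) = 506.96 / (24.5 − 5) = 506.96/19.5 = 25.998 mL/cmH2O.
τ = R × C = 20.771 × 0.026 L/cmH2O = 0.54 s.
Fraction remaining = e^(−Te/τ) = e^(−1.19/0.54) = 0.1104.
Trapped volume = 506.96 × 0.1104 = 55.968 mL.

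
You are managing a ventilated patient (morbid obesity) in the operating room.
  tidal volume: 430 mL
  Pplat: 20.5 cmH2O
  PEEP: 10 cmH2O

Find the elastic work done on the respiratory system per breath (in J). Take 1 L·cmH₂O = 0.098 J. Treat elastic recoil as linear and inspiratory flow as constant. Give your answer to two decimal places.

0.22

Elastic work ≈ ½ × (Pplat − PEEP) × Vt = 0.5 × (20.5 − 10) × 0.430 L = 0.5 × 10.5 × 0.430 = 2.258 L·cmH2O.
× 0.098 J/(L·cmH2O) → 0.2213 J.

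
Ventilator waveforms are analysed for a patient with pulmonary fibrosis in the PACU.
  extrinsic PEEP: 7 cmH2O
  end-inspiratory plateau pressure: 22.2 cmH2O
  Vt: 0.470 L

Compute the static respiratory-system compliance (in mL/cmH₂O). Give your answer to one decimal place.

30.9

Cstat = Vt / (Pplat − PEEP) = 470 / (22.2 − 7) = 470 / 15.2 = 30.921 mL/cmH2O.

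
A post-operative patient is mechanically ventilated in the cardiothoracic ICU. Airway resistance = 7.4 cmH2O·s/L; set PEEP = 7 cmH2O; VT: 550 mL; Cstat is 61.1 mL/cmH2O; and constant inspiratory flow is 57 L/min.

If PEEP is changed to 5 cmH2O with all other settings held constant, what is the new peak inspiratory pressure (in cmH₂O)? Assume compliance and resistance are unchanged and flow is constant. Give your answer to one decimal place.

21.0

Flow: 57 L/min ÷ 60 = 0.95 L/s.
PIP = Vt/C + R·V̇ + PEEP (constant-flow equation of motion).
Only the baseline term changes: ΔPIP = ΔPEEP = 5 − 7 = -2.0 cmH2O.
Original PIP = 550/61.1 + 7.4×0.95 + 7 = 23.032 cmH2O; new PIP = 23.032 + (-2.0) = 21.032 cmH2O.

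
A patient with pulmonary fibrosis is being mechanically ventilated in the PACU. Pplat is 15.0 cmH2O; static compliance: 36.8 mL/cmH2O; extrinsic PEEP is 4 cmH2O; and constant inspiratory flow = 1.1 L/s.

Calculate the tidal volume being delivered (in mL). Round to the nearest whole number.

Vt = Cstat × (Pplat − PEEP) = 36.8 × (15.0 − 4) = 36.8 × 11.0 = 404.8 mL.

405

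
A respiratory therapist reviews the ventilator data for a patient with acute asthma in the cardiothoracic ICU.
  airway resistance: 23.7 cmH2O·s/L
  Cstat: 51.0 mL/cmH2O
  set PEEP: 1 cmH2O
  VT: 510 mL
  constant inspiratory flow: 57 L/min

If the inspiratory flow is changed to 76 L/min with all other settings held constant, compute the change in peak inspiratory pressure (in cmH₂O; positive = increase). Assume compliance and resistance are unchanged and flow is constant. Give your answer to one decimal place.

7.5

Flow: 57 L/min ÷ 60 = 0.95 L/s.
New flow: 76 L/min ÷ 60 = 1.2667 L/s.
PIP = Vt/C + R·V̇ + PEEP (constant-flow equation of motion).
Only the resistive term changes: ΔPIP = R × ΔV̇ = 23.7 × (1.2667 − 0.95) = 23.7 × 0.3167 = 7.506 cmH2O.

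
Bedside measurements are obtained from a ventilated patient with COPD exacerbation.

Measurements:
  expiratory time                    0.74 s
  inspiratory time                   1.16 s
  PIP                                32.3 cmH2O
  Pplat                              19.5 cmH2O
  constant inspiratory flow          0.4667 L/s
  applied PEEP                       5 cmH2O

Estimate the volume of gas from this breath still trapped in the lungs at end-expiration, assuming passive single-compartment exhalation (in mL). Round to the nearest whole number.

263

Vt = flow × Ti = 0.4667 L/s × 1.16 s × 1000 mL/L = 541.37 mL.
R = (PIP − Pplat)/V̇ = (32.3 − 19.5) / 0.4667 = 12.8/0.4667 = 27.427 cmH2O·s/L.
C = Vt/(Pplat − PEEP) = 541.37 / (19.5 − 5) = 541.37/14.5 = 37.336 mL/cmH2O.
τ = R × C = 27.427 × 0.03734 L/cmH2O = 1.024 s.
Fraction remaining = e^(−Te/τ) = e^(−0.74/1.024) = 0.4855.
Trapped volume = 541.37 × 0.4855 = 262.84 mL.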